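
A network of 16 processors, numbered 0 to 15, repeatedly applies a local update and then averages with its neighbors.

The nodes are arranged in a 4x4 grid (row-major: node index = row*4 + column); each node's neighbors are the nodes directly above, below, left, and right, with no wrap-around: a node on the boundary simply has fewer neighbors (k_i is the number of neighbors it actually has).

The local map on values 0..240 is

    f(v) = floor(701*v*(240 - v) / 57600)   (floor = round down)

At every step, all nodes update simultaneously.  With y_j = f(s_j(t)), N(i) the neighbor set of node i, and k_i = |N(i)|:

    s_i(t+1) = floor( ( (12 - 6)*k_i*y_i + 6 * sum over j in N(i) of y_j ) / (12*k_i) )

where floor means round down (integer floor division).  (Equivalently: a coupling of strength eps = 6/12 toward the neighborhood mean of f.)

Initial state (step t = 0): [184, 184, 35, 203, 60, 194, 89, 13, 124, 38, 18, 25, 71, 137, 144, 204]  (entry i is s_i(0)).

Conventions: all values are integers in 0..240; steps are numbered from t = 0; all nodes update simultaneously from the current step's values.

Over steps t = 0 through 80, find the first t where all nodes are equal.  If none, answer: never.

Simulating step by step:
t=0: [184, 184, 35, 203, 60, 194, 89, 13, 124, 38, 18, 25, 71, 137, 144, 204]  (not all equal)
t=1: [126, 115, 106, 76, 133, 118, 116, 70, 149, 109, 85, 61, 159, 153, 135, 102]  (not all equal)
t=2: [173, 173, 169, 154, 172, 174, 168, 148, 166, 169, 161, 145, 159, 164, 168, 161]  (not all equal)
t=3: [141, 141, 147, 158, 142, 141, 149, 161, 148, 147, 152, 162, 153, 150, 150, 155]  (not all equal)
t=4: [169, 168, 164, 158, 168, 168, 163, 156, 165, 165, 162, 155, 162, 163, 163, 159]  (not all equal)
t=5: [146, 147, 151, 156, 147, 148, 152, 157, 150, 150, 153, 158, 152, 151, 152, 156]  (not all equal)
t=6: [166, 165, 162, 159, 165, 164, 161, 158, 164, 163, 161, 158, 162, 162, 161, 159]  (not all equal)
t=7: [149, 150, 153, 155, 150, 151, 153, 156, 151, 152, 154, 156, 152, 153, 154, 155]  (not all equal)
t=8: [164, 163, 161, 160, 163, 162, 161, 159, 162, 162, 160, 159, 162, 161, 160, 160]  (not all equal)
t=9: [151, 152, 153, 155, 152, 152, 154, 155, 152, 153, 154, 155, 153, 153, 154, 155]  (not all equal)
t=10: [162, 162, 161, 160, 162, 161, 161, 160, 161, 161, 160, 160, 161, 161, 160, 160]  (not all equal)
t=11: [153, 153, 154, 154, 153, 153, 154, 154, 153, 154, 154, 155, 154, 154, 154, 155]  (not all equal)
t=12: [161, 161, 161, 161, 161, 161, 161, 160, 161, 161, 160, 160, 161, 161, 160, 160]  (not all equal)
t=13: [154, 154, 154, 154, 154, 154, 154, 154, 154, 154, 154, 155, 154, 154, 154, 155]  (not all equal)
t=14: [161, 161, 161, 161, 161, 161, 161, 160, 161, 161, 160, 160, 161, 161, 160, 160]  (not all equal)

Answer: never
Key observation: The state at step 12 reappears at step 14 — the system is in a cycle of period 2 from step 12 on.  No step 0..14 is synchronized, and the cycle repeats forever, so no step up to 80 (or ever) has all nodes equal.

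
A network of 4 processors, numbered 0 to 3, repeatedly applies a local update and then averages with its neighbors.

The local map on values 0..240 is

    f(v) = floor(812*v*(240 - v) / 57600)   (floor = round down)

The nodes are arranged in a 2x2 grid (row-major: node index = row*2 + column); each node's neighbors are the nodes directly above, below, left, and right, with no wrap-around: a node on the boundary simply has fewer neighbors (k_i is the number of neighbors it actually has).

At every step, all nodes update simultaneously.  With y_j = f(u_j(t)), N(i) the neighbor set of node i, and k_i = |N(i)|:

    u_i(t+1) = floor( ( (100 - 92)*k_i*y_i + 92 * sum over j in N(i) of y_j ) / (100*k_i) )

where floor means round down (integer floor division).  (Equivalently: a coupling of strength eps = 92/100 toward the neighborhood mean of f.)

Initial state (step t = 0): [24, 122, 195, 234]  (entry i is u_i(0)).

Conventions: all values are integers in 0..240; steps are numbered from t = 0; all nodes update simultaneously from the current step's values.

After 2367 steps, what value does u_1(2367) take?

Answer: u_1(2367) = 196
Key observation: The state at step 16, [127, 193, 193, 127], reappears at step 18: the system is in a cycle of period 2 from step 16 on.  Therefore the state at step 2367 equals the state at step 16 + ((2367 - 16) mod 2) = 17, which is [133, 196, 196, 133].

Derivation:
t=0: [24, 122, 195, 234]
t=1: [155, 58, 52, 151]
t=2: [145, 183, 183, 146]
t=3: [150, 189, 189, 150]
t=4: [139, 185, 185, 139]
t=5: [147, 192, 192, 147]
t=6: [134, 186, 186, 134]
t=7: [145, 195, 195, 145]
t=8: [128, 188, 188, 128]
t=9: [142, 196, 196, 142]
t=10: [127, 190, 190, 127]
t=11: [138, 196, 196, 138]
t=12: [127, 191, 191, 127]
t=13: [136, 196, 196, 136]
t=14: [127, 192, 192, 127]
t=15: [134, 196, 196, 134]
t=16: [127, 193, 193, 127]
t=17: [133, 196, 196, 133]
t=18: [127, 193, 193, 127]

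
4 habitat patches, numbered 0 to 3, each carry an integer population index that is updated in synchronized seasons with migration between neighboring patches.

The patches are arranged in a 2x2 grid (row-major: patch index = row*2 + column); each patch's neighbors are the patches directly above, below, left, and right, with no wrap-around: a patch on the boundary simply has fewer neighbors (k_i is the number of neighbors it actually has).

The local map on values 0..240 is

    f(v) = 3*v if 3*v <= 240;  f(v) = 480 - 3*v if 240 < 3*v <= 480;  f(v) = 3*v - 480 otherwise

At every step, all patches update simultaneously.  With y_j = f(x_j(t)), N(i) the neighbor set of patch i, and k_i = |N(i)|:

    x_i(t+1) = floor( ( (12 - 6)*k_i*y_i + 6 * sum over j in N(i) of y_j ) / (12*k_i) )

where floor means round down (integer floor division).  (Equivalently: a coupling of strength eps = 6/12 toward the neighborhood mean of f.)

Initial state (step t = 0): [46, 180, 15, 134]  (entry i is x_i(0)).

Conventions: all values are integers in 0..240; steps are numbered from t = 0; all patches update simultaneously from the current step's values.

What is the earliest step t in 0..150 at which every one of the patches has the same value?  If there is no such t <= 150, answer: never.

Simulating step by step:
t=0: [46, 180, 15, 134]  (not all equal)
t=1: [95, 84, 76, 65]  (not all equal)
t=2: [211, 211, 211, 211]  (all equal)

Answer: 2
Key observation: Synchronization is absorbing here: once all patches are equal they stay equal, and step 2 is the first all-equal step.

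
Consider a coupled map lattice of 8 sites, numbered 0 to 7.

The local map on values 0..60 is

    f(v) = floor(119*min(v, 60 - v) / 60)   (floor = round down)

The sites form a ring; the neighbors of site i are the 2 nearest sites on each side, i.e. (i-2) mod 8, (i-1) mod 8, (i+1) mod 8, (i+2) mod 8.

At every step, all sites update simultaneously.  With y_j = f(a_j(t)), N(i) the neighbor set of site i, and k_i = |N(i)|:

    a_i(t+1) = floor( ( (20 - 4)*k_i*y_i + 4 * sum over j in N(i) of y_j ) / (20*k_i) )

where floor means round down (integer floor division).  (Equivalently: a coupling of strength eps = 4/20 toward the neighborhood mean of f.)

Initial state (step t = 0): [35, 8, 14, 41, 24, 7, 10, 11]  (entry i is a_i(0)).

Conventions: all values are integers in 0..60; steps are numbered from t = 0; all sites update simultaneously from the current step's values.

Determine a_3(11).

Simulating step by step:
t=0: [35, 8, 14, 41, 24, 7, 10, 11]
t=1: [43, 18, 29, 34, 42, 16, 21, 21]
t=2: [35, 37, 53, 48, 37, 33, 39, 39]
t=3: [46, 42, 18, 26, 42, 49, 42, 42]
t=4: [28, 35, 35, 47, 35, 24, 33, 33]
t=5: [54, 48, 48, 29, 47, 46, 52, 52]
t=6: [12, 23, 24, 50, 26, 27, 15, 15]
t=7: [25, 41, 44, 25, 48, 48, 31, 30]
t=8: [48, 39, 32, 44, 26, 27, 53, 55]
t=9: [24, 38, 51, 34, 48, 47, 17, 13]
t=10: [43, 41, 21, 46, 24, 26, 32, 27]
t=11: [35, 37, 40, 30, 46, 49, 53, 51]

Answer: a_3(11) = 30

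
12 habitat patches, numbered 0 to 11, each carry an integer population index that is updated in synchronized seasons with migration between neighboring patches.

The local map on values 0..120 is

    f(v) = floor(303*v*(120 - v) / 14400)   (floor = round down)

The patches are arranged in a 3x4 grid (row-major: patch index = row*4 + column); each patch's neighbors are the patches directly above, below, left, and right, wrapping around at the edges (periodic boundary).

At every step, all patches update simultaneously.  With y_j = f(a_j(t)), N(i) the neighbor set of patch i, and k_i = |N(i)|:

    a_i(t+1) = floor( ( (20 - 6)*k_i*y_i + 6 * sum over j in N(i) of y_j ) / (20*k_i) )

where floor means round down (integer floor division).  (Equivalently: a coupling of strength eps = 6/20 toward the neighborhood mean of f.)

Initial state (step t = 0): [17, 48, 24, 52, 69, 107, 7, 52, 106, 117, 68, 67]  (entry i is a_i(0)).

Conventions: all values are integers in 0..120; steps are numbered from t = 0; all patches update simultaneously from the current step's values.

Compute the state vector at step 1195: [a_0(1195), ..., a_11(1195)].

Answer: [72, 72, 72, 72, 72, 72, 72, 72, 72, 72, 72, 72]
Key observation: The state at step 6, [72, 72, 72, 72, 72, 72, 72, 72, 72, 72, 72, 72], reappears at step 7: the system is in a cycle of period 1 from step 6 on.  Therefore the state at step 1195 equals the state at step 6 + ((1195 - 6) mod 1) = 6, which is [72, 72, 72, 72, 72, 72, 72, 72, 72, 72, 72, 72].

Derivation:
t=0: [17, 48, 24, 52, 69, 107, 7, 52, 106, 117, 68, 67]
t=1: [44, 59, 51, 69, 64, 32, 28, 69, 36, 20, 62, 70]
t=2: [70, 70, 72, 73, 72, 59, 58, 72, 63, 49, 70, 72]
t=3: [73, 73, 72, 72, 72, 74, 74, 72, 74, 73, 73, 72]
t=4: [71, 71, 71, 72, 71, 71, 71, 71, 71, 71, 71, 71]
t=5: [72, 73, 72, 72, 73, 73, 73, 72, 73, 73, 73, 72]
t=6: [72, 72, 72, 72, 72, 72, 72, 72, 72, 72, 72, 72]
t=7: [72, 72, 72, 72, 72, 72, 72, 72, 72, 72, 72, 72]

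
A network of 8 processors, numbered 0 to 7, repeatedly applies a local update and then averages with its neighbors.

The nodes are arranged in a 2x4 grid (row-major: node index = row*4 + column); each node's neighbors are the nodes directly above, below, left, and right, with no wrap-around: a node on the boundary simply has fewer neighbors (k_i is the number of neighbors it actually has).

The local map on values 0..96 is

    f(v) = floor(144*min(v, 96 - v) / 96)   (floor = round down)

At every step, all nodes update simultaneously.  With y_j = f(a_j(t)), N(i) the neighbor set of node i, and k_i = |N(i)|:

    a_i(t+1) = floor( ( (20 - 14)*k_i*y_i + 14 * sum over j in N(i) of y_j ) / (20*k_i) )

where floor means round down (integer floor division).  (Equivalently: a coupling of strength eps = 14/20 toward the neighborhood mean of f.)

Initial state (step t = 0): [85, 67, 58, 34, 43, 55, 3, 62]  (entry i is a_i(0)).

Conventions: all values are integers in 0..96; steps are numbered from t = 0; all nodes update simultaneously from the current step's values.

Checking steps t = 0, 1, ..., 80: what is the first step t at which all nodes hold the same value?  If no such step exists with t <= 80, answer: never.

Simulating step by step:
t=0: [85, 67, 58, 34, 43, 55, 3, 62]  (not all equal)
t=1: [42, 44, 39, 53, 46, 44, 40, 34]  (not all equal)
t=2: [66, 63, 61, 57, 65, 65, 58, 58]  (not all equal)
t=3: [46, 48, 53, 55, 45, 49, 53, 57]  (not all equal)
t=4: [69, 68, 65, 61, 68, 68, 64, 61]  (not all equal)
t=5: [41, 42, 46, 49, 41, 43, 47, 50]  (not all equal)
t=6: [61, 64, 68, 69, 62, 64, 68, 69]  (not all equal)
t=7: [50, 47, 42, 40, 50, 47, 42, 40]  (not all equal)
t=8: [69, 68, 63, 61, 69, 68, 63, 61]  (not all equal)
t=9: [40, 43, 48, 50, 40, 43, 48, 50]  (not all equal)
t=10: [61, 64, 69, 70, 61, 64, 69, 70]  (not all equal)
t=11: [50, 47, 41, 39, 50, 47, 41, 39]  (not all equal)
t=12: [69, 67, 62, 59, 69, 67, 62, 59]  (not all equal)
t=13: [41, 44, 50, 53, 41, 44, 50, 53]  (not all equal)
t=14: [62, 65, 67, 65, 62, 65, 67, 65]  (not all equal)
t=15: [49, 46, 44, 44, 49, 46, 44, 44]  (not all equal)
t=16: [69, 68, 66, 66, 69, 68, 66, 66]  (not all equal)
t=17: [40, 42, 44, 45, 40, 42, 44, 45]  (not all equal)
t=18: [61, 63, 65, 66, 61, 63, 65, 66]  (not all equal)
t=19: [50, 49, 46, 45, 50, 49, 46, 45]  (not all equal)
t=20: [69, 69, 68, 67, 69, 69, 68, 67]  (not all equal)
t=21: [40, 40, 41, 42, 40, 40, 41, 42]  (not all equal)
t=22: [60, 60, 61, 62, 60, 60, 61, 62]  (not all equal)
t=23: [54, 53, 52, 51, 54, 53, 52, 51]  (not all equal)
t=24: [63, 64, 65, 66, 63, 64, 65, 66]  (not all equal)
t=25: [48, 47, 46, 45, 48, 47, 46, 45]  (not all equal)
t=26: [71, 70, 68, 67, 71, 70, 68, 67]  (not all equal)
t=27: [37, 39, 41, 42, 37, 39, 41, 42]  (not all equal)
t=28: [56, 58, 60, 62, 56, 58, 60, 62]  (not all equal)
t=29: [58, 57, 54, 52, 58, 57, 54, 52]  (not all equal)
t=30: [57, 58, 62, 64, 57, 58, 62, 64]  (not all equal)
t=31: [57, 55, 51, 49, 57, 55, 51, 49]  (not all equal)
t=32: [59, 61, 66, 68, 59, 61, 66, 68]  (not all equal)
t=33: [53, 51, 45, 43, 53, 51, 45, 43]  (not all equal)
t=34: [65, 66, 66, 65, 65, 66, 66, 65]  (not all equal)
t=35: [45, 45, 45, 45, 45, 45, 45, 45]  (all equal)

Answer: 35
Key observation: Synchronization is absorbing here: once all nodes are equal they stay equal, and step 35 is the first all-equal step.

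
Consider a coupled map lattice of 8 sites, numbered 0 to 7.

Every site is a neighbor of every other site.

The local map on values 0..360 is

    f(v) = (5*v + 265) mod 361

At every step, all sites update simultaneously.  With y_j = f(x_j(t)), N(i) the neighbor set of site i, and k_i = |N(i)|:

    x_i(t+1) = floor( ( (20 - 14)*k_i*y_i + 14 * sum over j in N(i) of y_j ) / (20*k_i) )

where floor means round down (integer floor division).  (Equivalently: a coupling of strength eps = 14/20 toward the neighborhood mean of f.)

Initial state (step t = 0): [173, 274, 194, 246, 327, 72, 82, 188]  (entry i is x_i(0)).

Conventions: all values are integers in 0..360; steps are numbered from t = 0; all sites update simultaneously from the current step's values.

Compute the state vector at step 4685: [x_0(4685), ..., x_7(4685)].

Simulating step by step:
t=0: [173, 274, 194, 246, 327, 72, 82, 188]
t=1: [133, 161, 154, 133, 142, 176, 186, 148]
t=2: [220, 248, 241, 220, 229, 191, 201, 235]
t=3: [222, 178, 171, 222, 231, 193, 203, 237]
t=4: [196, 152, 145, 196, 205, 167, 177, 139]
t=5: [174, 203, 196, 174, 183, 145, 155, 190]
t=6: [138, 167, 160, 138, 147, 181, 191, 154]
t=7: [210, 167, 232, 210, 219, 181, 191, 226]
t=8: [210, 167, 232, 210, 219, 181, 191, 226]

Answer: [210, 167, 232, 210, 219, 181, 191, 226]
Key observation: The state at step 7, [210, 167, 232, 210, 219, 181, 191, 226], reappears at step 8: the system is in a cycle of period 1 from step 7 on.  Therefore the state at step 4685 equals the state at step 7 + ((4685 - 7) mod 1) = 7, which is [210, 167, 232, 210, 219, 181, 191, 226].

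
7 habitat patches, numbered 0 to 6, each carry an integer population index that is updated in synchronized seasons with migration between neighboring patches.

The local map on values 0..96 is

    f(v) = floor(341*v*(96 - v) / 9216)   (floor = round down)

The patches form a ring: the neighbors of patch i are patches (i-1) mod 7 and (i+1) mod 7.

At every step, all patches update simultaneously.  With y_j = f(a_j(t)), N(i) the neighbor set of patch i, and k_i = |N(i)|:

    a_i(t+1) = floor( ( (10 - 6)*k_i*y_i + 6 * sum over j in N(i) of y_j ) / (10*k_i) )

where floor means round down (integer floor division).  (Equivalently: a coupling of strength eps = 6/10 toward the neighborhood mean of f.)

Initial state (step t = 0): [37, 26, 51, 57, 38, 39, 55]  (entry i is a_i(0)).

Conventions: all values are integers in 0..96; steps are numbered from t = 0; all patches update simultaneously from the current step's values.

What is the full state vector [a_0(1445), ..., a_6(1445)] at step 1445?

Answer: [82, 82, 82, 82, 82, 82, 82]
Key observation: The state at step 11, [83, 83, 83, 83, 83, 83, 83], reappears at step 15: the system is in a cycle of period 4 from step 11 on.  Therefore the state at step 1445 equals the state at step 11 + ((1445 - 11) mod 4) = 13, which is [82, 82, 82, 82, 82, 82, 82].

Derivation:
t=0: [37, 26, 51, 57, 38, 39, 55]
t=1: [77, 76, 78, 82, 81, 82, 81]
t=2: [51, 53, 49, 45, 42, 43, 46]
t=3: [84, 84, 84, 84, 83, 84, 84]
t=4: [37, 37, 37, 37, 37, 37, 37]
t=5: [80, 80, 80, 80, 80, 80, 80]
t=6: [47, 47, 47, 47, 47, 47, 47]
t=7: [85, 85, 85, 85, 85, 85, 85]
t=8: [34, 34, 34, 34, 34, 34, 34]
t=9: [77, 77, 77, 77, 77, 77, 77]
t=10: [54, 54, 54, 54, 54, 54, 54]
t=11: [83, 83, 83, 83, 83, 83, 83]
t=12: [39, 39, 39, 39, 39, 39, 39]
t=13: [82, 82, 82, 82, 82, 82, 82]
t=14: [42, 42, 42, 42, 42, 42, 42]
t=15: [83, 83, 83, 83, 83, 83, 83]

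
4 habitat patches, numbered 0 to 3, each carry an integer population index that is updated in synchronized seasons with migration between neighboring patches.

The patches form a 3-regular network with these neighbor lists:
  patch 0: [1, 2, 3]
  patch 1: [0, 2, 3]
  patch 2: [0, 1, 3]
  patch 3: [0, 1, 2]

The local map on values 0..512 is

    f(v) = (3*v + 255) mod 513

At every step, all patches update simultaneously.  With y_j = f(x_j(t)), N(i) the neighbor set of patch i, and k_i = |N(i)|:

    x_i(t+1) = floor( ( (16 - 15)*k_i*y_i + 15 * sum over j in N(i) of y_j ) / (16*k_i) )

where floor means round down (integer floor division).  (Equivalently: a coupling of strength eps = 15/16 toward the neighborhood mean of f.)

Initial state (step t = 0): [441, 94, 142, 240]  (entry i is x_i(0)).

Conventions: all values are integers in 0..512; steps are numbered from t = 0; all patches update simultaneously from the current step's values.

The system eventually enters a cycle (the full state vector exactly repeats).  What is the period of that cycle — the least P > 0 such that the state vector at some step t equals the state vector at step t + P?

Simulating step by step:
t=0: [441, 94, 142, 240]
t=1: [206, 210, 174, 101]
t=2: [235, 232, 259, 314]
t=3: [220, 222, 330, 289]
t=4: [251, 249, 296, 327]
t=5: [285, 287, 380, 357]
t=6: [242, 240, 171, 188]
t=7: [348, 350, 402, 389]
t=8: [363, 362, 323, 333]
t=9: [251, 252, 281, 273]
t=10: [224, 223, 329, 335]
t=11: [294, 295, 344, 339]
t=12: [201, 200, 163, 167]
t=13: [276, 277, 305, 302]
t=14: [109, 108, 87, 90]
t=15: [29, 30, 46, 43]
t=16: [372, 371, 359, 361]
t=17: [321, 322, 331, 329]
t=18: [209, 209, 202, 203]
t=19: [356, 356, 362, 361]
t=20: [307, 307, 302, 303]
t=21: [141, 141, 145, 144]
t=22: [171, 171, 168, 169]
t=23: [250, 250, 252, 251]
t=24: [494, 494, 493, 494]
t=25: [197, 197, 197, 197]
t=26: [333, 333, 333, 333]
t=27: [228, 228, 228, 228]
t=28: [426, 426, 426, 426]
t=29: [507, 507, 507, 507]
t=30: [237, 237, 237, 237]
t=31: [453, 453, 453, 453]
t=32: [75, 75, 75, 75]
t=33: [480, 480, 480, 480]
t=34: [156, 156, 156, 156]
t=35: [210, 210, 210, 210]
t=36: [372, 372, 372, 372]
t=37: [345, 345, 345, 345]
t=38: [264, 264, 264, 264]
t=39: [21, 21, 21, 21]
t=40: [318, 318, 318, 318]
t=41: [183, 183, 183, 183]
t=42: [291, 291, 291, 291]
t=43: [102, 102, 102, 102]
t=44: [48, 48, 48, 48]
t=45: [399, 399, 399, 399]
t=46: [426, 426, 426, 426]

Answer: 18
Key observation: The state at step 28, [426, 426, 426, 426], reappears at step 46 — and no state repeats earlier — so the cycle the system enters has period 18.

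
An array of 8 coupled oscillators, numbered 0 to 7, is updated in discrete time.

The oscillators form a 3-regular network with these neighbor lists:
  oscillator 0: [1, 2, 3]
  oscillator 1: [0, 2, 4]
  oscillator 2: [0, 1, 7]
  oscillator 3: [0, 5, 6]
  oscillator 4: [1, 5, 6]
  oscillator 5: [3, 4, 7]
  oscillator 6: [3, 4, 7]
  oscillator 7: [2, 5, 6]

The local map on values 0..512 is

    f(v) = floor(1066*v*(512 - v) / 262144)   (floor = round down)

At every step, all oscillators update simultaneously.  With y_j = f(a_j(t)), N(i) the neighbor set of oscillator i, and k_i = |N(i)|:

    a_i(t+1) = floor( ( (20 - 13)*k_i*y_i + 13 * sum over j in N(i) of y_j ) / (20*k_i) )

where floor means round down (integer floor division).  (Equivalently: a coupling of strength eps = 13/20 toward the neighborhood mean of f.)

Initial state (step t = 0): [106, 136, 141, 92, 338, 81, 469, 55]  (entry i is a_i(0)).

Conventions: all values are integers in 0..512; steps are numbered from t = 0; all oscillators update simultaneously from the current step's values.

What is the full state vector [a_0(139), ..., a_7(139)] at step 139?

Answer: [266, 266, 266, 266, 266, 266, 266, 266]
Key observation: The state at step 4, [266, 266, 266, 266, 266, 266, 266, 266], reappears at step 5: the system is in a cycle of period 1 from step 4 on.  Therefore the state at step 139 equals the state at step 4 + ((139 - 4) mod 1) = 4, which is [266, 266, 266, 266, 266, 266, 266, 266].

Derivation:
t=0: [106, 136, 141, 92, 338, 81, 469, 55]
t=1: [186, 208, 179, 141, 176, 157, 136, 129]
t=2: [240, 247, 237, 221, 233, 220, 213, 216]
t=3: [264, 265, 263, 261, 262, 261, 260, 260]
t=4: [266, 266, 266, 266, 266, 266, 266, 266]
t=5: [266, 266, 266, 266, 266, 266, 266, 266]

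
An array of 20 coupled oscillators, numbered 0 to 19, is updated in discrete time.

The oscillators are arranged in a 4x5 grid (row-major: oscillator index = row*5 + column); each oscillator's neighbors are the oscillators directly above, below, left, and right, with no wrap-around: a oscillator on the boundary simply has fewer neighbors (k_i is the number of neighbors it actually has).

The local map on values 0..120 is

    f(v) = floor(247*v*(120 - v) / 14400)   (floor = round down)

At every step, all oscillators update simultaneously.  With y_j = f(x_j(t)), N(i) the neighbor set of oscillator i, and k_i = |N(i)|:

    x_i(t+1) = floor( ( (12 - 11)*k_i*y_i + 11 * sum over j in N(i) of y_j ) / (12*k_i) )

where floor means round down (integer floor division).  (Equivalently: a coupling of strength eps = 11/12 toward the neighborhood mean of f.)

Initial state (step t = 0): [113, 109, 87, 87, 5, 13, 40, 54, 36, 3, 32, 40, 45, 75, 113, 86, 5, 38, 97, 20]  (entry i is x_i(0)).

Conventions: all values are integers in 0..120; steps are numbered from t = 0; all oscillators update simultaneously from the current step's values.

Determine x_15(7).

Answer: x_15(7) = 61

Derivation:
t=0: [113, 109, 87, 87, 5, 13, 40, 54, 36, 3, 32, 40, 45, 75, 113, 86, 5, 38, 97, 20]
t=1: [20, 37, 43, 37, 25, 37, 40, 53, 43, 22, 42, 43, 56, 41, 30, 30, 48, 36, 47, 26]
t=2: [50, 48, 54, 50, 43, 48, 54, 57, 51, 46, 51, 57, 55, 55, 44, 56, 51, 58, 49, 51]
t=3: [59, 60, 60, 59, 58, 60, 60, 60, 60, 57, 60, 60, 61, 59, 59, 60, 60, 60, 60, 58]
t=4: [61, 61, 61, 61, 61, 61, 61, 61, 61, 61, 61, 61, 61, 61, 61, 61, 61, 61, 61, 61]
t=5: [61, 61, 61, 61, 61, 61, 61, 61, 61, 61, 61, 61, 61, 61, 61, 61, 61, 61, 61, 61]
t=6: [61, 61, 61, 61, 61, 61, 61, 61, 61, 61, 61, 61, 61, 61, 61, 61, 61, 61, 61, 61]
t=7: [61, 61, 61, 61, 61, 61, 61, 61, 61, 61, 61, 61, 61, 61, 61, 61, 61, 61, 61, 61]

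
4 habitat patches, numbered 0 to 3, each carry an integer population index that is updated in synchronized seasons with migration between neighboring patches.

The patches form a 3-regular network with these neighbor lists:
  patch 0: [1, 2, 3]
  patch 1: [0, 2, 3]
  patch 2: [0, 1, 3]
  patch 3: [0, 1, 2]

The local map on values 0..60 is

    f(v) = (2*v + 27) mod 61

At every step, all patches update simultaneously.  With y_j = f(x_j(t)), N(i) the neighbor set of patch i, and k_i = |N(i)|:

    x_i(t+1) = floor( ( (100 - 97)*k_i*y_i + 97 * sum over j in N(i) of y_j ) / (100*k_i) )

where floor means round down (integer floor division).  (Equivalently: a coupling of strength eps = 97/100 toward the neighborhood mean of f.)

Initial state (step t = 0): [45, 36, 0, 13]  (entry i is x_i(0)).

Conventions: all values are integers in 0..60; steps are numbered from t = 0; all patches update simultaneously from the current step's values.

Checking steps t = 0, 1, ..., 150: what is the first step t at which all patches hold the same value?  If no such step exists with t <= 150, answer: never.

Simulating step by step:
t=0: [45, 36, 0, 13]  (not all equal)
t=1: [39, 45, 48, 40]  (not all equal)
t=2: [34, 31, 47, 34]  (not all equal)
t=3: [40, 42, 32, 40]  (not all equal)
t=4: [42, 40, 46, 42]  (not all equal)
t=5: [51, 52, 48, 51]  (not all equal)
t=6: [5, 5, 7, 5]  (not all equal)
t=7: [38, 38, 37, 38]  (not all equal)
t=8: [41, 41, 41, 41]  (all equal)

Answer: 8
Key observation: Synchronization is absorbing here: once all patches are equal they stay equal, and step 8 is the first all-equal step.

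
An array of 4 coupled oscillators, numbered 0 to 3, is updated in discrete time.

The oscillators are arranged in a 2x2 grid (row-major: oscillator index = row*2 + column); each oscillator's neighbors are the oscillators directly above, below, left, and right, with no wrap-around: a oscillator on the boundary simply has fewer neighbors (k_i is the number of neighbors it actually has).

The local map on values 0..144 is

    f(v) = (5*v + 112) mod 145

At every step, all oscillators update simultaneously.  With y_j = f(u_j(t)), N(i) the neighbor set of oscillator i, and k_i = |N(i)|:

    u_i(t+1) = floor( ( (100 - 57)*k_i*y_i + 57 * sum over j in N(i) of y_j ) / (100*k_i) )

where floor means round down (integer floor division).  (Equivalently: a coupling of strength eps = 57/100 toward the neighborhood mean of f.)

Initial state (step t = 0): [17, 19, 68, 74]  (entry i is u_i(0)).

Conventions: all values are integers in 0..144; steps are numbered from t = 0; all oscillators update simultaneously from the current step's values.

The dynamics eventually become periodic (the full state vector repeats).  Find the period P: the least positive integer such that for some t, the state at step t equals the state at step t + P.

Simulating step by step:
t=0: [17, 19, 68, 74]
t=1: [44, 54, 35, 42]
t=2: [84, 60, 82, 80]
t=3: [101, 102, 87, 92]
t=4: [59, 67, 97, 102]
t=5: [58, 50, 52, 26]
t=6: [92, 90, 94, 85]
t=7: [95, 122, 68, 80]
t=8: [48, 85, 31, 78]
t=9: [90, 80, 89, 92]
t=10: [111, 108, 127, 115]
t=11: [64, 86, 64, 72]
t=12: [132, 97, 112, 86]
t=13: [51, 51, 83, 77]
t=14: [81, 72, 79, 74]
t=15: [66, 52, 67, 51]
t=16: [29, 59, 29, 59]
t=17: [113, 115, 113, 115]
t=18: [99, 104, 99, 104]
t=19: [34, 44, 34, 44]
t=20: [109, 69, 109, 69]
t=21: [61, 37, 61, 37]
t=22: [92, 41, 92, 41]
t=23: [105, 58, 105, 58]
t=24: [72, 96, 72, 96]
t=25: [29, 19, 29, 19]
t=26: [97, 76, 97, 76]
t=27: [28, 45, 28, 45]
t=28: [89, 64, 89, 64]
t=29: [127, 136, 127, 136]
t=30: [34, 54, 34, 54]
t=31: [124, 104, 124, 104]
t=32: [19, 39, 19, 39]
t=33: [49, 29, 49, 29]
t=34: [79, 99, 79, 99]
t=35: [59, 39, 59, 39]
t=36: [88, 45, 88, 45]
t=37: [97, 66, 97, 66]
t=38: [14, 9, 14, 9]
t=39: [29, 19, 29, 19]

Answer: 14
Key observation: The state at step 25, [29, 19, 29, 19], reappears at step 39 — and no state repeats earlier — so the cycle the system enters has period 14.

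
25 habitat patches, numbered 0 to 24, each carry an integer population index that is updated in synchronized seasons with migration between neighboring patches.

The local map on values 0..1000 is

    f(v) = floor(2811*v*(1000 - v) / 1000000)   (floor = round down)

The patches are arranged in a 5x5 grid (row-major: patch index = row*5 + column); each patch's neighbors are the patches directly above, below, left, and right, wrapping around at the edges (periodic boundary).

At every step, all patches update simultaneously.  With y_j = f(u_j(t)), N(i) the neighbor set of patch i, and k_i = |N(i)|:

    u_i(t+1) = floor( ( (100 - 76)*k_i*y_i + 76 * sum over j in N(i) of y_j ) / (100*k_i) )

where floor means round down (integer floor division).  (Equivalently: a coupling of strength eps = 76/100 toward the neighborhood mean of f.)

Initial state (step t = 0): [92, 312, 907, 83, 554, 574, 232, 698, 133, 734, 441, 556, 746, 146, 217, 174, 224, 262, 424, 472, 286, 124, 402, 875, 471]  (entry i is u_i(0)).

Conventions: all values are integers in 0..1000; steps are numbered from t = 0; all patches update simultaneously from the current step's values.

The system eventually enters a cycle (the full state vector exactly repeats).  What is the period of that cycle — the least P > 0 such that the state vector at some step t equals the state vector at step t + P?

Simulating step by step:
t=0: [92, 312, 907, 83, 554, 574, 232, 698, 133, 734, 441, 556, 746, 146, 217, 174, 224, 262, 424, 472, 286, 124, 402, 875, 471]
t=1: [542, 387, 452, 347, 488, 539, 609, 444, 401, 546, 595, 586, 541, 467, 549, 563, 486, 582, 525, 598, 449, 517, 426, 505, 600]
t=2: [691, 684, 676, 679, 682, 687, 680, 686, 679, 693, 688, 685, 691, 693, 688, 688, 692, 693, 692, 686, 691, 690, 693, 680, 688]
t=3: [603, 606, 607, 611, 604, 603, 606, 608, 605, 604, 603, 603, 601, 602, 601, 602, 601, 598, 602, 602, 601, 601, 604, 604, 605]
t=4: [672, 671, 670, 670, 671, 671, 671, 670, 670, 672, 672, 672, 672, 673, 672, 673, 673, 673, 673, 672, 672, 673, 672, 671, 672]
t=5: [619, 619, 620, 620, 619, 619, 620, 620, 620, 619, 619, 619, 619, 618, 618, 618, 618, 618, 618, 618, 618, 618, 619, 619, 619]
t=6: [662, 662, 662, 662, 662, 662, 662, 662, 662, 662, 662, 662, 662, 662, 662, 662, 662, 662, 662, 662, 662, 662, 662, 662, 662]
t=7: [628, 628, 628, 628, 628, 628, 628, 628, 628, 628, 628, 628, 628, 628, 628, 628, 628, 628, 628, 628, 628, 628, 628, 628, 628]
t=8: [656, 656, 656, 656, 656, 656, 656, 656, 656, 656, 656, 656, 656, 656, 656, 656, 656, 656, 656, 656, 656, 656, 656, 656, 656]
t=9: [634, 634, 634, 634, 634, 634, 634, 634, 634, 634, 634, 634, 634, 634, 634, 634, 634, 634, 634, 634, 634, 634, 634, 634, 634]
t=10: [652, 652, 652, 652, 652, 652, 652, 652, 652, 652, 652, 652, 652, 652, 652, 652, 652, 652, 652, 652, 652, 652, 652, 652, 652]
t=11: [637, 637, 637, 637, 637, 637, 637, 637, 637, 637, 637, 637, 637, 637, 637, 637, 637, 637, 637, 637, 637, 637, 637, 637, 637]
t=12: [649, 649, 649, 649, 649, 649, 649, 649, 649, 649, 649, 649, 649, 649, 649, 649, 649, 649, 649, 649, 649, 649, 649, 649, 649]
t=13: [640, 640, 640, 640, 640, 640, 640, 640, 640, 640, 640, 640, 640, 640, 640, 640, 640, 640, 640, 640, 640, 640, 640, 640, 640]
t=14: [647, 647, 647, 647, 647, 647, 647, 647, 647, 647, 647, 647, 647, 647, 647, 647, 647, 647, 647, 647, 647, 647, 647, 647, 647]
t=15: [642, 642, 642, 642, 642, 642, 642, 642, 642, 642, 642, 642, 642, 642, 642, 642, 642, 642, 642, 642, 642, 642, 642, 642, 642]
t=16: [646, 646, 646, 646, 646, 646, 646, 646, 646, 646, 646, 646, 646, 646, 646, 646, 646, 646, 646, 646, 646, 646, 646, 646, 646]
t=17: [642, 642, 642, 642, 642, 642, 642, 642, 642, 642, 642, 642, 642, 642, 642, 642, 642, 642, 642, 642, 642, 642, 642, 642, 642]

Answer: 2
Key observation: The state at step 15, [642, 642, 642, 642, 642, 642, 642, 642, 642, 642, 642, 642, 642, 642, 642, 642, 642, 642, 642, 642, 642, 642, 642, 642, 642], reappears at step 17 — and no state repeats earlier — so the cycle the system enters has period 2.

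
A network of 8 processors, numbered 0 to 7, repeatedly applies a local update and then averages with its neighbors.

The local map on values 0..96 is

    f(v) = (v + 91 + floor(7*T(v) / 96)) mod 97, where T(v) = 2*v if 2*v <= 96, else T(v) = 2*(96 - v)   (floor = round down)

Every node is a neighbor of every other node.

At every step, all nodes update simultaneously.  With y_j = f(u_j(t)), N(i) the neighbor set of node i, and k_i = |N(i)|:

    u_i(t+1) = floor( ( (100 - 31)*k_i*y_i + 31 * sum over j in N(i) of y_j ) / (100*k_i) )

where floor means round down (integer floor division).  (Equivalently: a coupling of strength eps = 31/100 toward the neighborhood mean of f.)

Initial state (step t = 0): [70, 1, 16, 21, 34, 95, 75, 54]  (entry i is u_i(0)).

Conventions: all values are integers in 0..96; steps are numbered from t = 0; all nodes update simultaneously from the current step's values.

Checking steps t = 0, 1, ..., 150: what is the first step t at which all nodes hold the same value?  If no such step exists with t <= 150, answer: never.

Simulating step by step:
t=0: [70, 1, 16, 21, 34, 95, 75, 54]  (not all equal)
t=1: [62, 78, 27, 30, 39, 76, 65, 54]  (not all equal)
t=2: [57, 66, 33, 36, 42, 64, 58, 53]  (not all equal)
t=3: [53, 59, 37, 40, 44, 57, 54, 51]  (not all equal)
t=4: [51, 54, 40, 42, 45, 53, 52, 50]  (not all equal)
t=5: [50, 51, 42, 44, 46, 51, 50, 49]  (not all equal)
t=6: [49, 49, 44, 45, 46, 49, 49, 48]  (not all equal)
t=7: [48, 48, 45, 45, 46, 48, 48, 48]  (not all equal)
t=8: [48, 48, 45, 45, 46, 48, 48, 48]  (not all equal)

Answer: never
Key observation: The state at step 7 reappears at step 8 — the system is in a cycle of period 1 from step 7 on.  No step 0..8 is synchronized, and the cycle repeats forever, so no step up to 150 (or ever) has all nodes equal.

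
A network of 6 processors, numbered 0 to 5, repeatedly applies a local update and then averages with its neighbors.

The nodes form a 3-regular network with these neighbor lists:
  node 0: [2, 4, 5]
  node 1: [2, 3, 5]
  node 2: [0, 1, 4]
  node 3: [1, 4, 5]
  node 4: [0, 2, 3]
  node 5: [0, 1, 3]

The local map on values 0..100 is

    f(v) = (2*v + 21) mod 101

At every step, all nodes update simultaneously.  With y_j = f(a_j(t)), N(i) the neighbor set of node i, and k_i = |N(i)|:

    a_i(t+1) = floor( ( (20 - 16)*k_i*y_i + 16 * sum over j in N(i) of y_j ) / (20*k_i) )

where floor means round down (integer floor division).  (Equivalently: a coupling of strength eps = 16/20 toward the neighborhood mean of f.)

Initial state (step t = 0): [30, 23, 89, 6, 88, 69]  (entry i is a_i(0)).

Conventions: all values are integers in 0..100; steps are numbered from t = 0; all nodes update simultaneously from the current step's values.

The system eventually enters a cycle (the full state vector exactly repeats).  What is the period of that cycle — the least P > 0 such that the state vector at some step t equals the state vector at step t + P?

Answer: 17
Key observation: The state at step 17, [89, 76, 89, 76, 89, 76], reappears at step 34 — and no state repeats earlier — so the cycle the system enters has period 17.

Derivation:
t=0: [30, 23, 89, 6, 88, 69]
t=1: [83, 63, 84, 65, 75, 59]
t=2: [69, 56, 71, 51, 73, 56]
t=3: [54, 37, 54, 39, 51, 36]
t=4: [43, 77, 44, 75, 45, 77]
t=5: [25, 55, 25, 56, 24, 54]
t=6: [59, 40, 59, 40, 60, 41]
t=7: [28, 10, 28, 11, 28, 10]
t=8: [67, 51, 67, 51, 67, 51]
t=9: [45, 30, 45, 30, 45, 30]
t=10: [28, 62, 28, 62, 28, 62]
t=11: [68, 52, 68, 52, 68, 52]
t=12: [47, 32, 47, 32, 47, 32]
t=13: [32, 66, 32, 66, 32, 66]
t=14: [76, 60, 76, 60, 76, 60]
t=15: [63, 48, 63, 48, 63, 48]
t=16: [38, 24, 38, 24, 38, 24]
t=17: [89, 76, 89, 76, 89, 76]
t=18: [91, 78, 91, 78, 91, 78]
t=19: [21, 56, 21, 56, 21, 56]
t=20: [54, 40, 54, 40, 54, 40]
t=21: [20, 7, 20, 7, 20, 7]
t=22: [54, 41, 54, 41, 54, 41]
t=23: [21, 8, 21, 8, 21, 8]
t=24: [56, 43, 56, 43, 56, 43]
t=25: [25, 12, 25, 12, 25, 12]
t=26: [64, 51, 64, 51, 64, 51]
t=27: [41, 28, 41, 28, 41, 28]
t=28: [22, 57, 22, 57, 22, 57]
t=29: [56, 42, 56, 42, 56, 42]
t=30: [24, 11, 24, 11, 24, 11]
t=31: [62, 49, 62, 49, 62, 49]
t=32: [37, 24, 37, 24, 37, 24]
t=33: [88, 75, 88, 75, 88, 75]
t=34: [89, 76, 89, 76, 89, 76]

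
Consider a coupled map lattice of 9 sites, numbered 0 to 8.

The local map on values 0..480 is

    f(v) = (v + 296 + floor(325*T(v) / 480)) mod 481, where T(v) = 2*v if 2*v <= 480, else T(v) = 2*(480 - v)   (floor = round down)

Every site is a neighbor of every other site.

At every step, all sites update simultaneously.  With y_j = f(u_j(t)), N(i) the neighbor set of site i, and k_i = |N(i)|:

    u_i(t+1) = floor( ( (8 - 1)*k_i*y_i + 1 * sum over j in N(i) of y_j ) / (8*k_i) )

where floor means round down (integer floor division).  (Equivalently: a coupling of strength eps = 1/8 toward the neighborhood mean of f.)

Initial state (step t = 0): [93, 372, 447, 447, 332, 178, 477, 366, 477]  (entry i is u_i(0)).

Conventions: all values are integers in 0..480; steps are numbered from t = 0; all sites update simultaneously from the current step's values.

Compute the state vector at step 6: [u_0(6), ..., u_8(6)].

Simulating step by step:
t=0: [93, 372, 447, 447, 332, 178, 477, 366, 477]
t=1: [67, 325, 301, 301, 337, 239, 293, 326, 293]
t=2: [441, 351, 359, 359, 348, 375, 361, 351, 361]
t=3: [311, 339, 336, 336, 340, 332, 336, 339, 336]
t=4: [352, 344, 346, 346, 344, 346, 346, 344, 346]
t=5: [340, 342, 342, 342, 342, 342, 342, 342, 342]
t=6: [343, 343, 343, 343, 343, 343, 343, 343, 343]

Answer: [343, 343, 343, 343, 343, 343, 343, 343, 343]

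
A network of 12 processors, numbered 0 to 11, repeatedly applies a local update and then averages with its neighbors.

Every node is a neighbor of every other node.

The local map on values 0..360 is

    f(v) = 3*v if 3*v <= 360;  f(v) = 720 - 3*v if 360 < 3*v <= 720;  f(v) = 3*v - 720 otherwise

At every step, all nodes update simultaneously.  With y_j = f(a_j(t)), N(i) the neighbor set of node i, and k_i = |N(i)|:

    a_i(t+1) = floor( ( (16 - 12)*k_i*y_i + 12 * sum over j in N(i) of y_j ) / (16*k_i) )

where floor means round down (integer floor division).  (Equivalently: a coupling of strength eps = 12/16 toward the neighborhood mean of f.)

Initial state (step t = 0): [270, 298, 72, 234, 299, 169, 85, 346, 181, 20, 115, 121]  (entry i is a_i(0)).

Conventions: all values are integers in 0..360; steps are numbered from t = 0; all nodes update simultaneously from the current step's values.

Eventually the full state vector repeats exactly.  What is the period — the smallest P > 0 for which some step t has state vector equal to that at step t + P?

Answer: 2
Key observation: The state at step 30, [90, 90, 90, 91, 90, 90, 90, 90, 90, 91, 91, 91], reappears at step 32 — and no state repeats earlier — so the cycle the system enters has period 2.

Derivation:
t=0: [270, 298, 72, 234, 299, 169, 85, 346, 181, 20, 115, 121]
t=1: [180, 195, 202, 166, 195, 202, 210, 221, 195, 174, 226, 228]
t=2: [132, 123, 120, 139, 123, 120, 115, 109, 123, 135, 107, 105]
t=3: [333, 338, 339, 329, 338, 339, 337, 333, 338, 331, 332, 331]
t=4: [283, 286, 286, 281, 286, 286, 285, 283, 286, 282, 282, 282]
t=5: [131, 133, 133, 130, 133, 133, 132, 131, 133, 130, 130, 130]
t=6: [325, 324, 324, 326, 324, 324, 325, 325, 324, 326, 326, 326]
t=7: [254, 254, 254, 255, 254, 254, 254, 254, 254, 255, 255, 255]
t=8: [42, 42, 42, 43, 42, 42, 42, 42, 42, 43, 43, 43]
t=9: [126, 126, 126, 127, 126, 126, 126, 126, 126, 127, 127, 127]
t=10: [341, 341, 341, 340, 341, 341, 341, 341, 341, 340, 340, 340]
t=11: [302, 302, 302, 301, 302, 302, 302, 302, 302, 301, 301, 301]
t=12: [185, 185, 185, 184, 185, 185, 185, 185, 185, 184, 184, 184]
t=13: [165, 165, 165, 166, 165, 165, 165, 165, 165, 166, 166, 166]
t=14: [224, 224, 224, 223, 224, 224, 224, 224, 224, 223, 223, 223]
t=15: [48, 48, 48, 49, 48, 48, 48, 48, 48, 49, 49, 49]
t=16: [144, 144, 144, 145, 144, 144, 144, 144, 144, 145, 145, 145]
t=17: [287, 287, 287, 286, 287, 287, 287, 287, 287, 286, 286, 286]
t=18: [140, 140, 140, 139, 140, 140, 140, 140, 140, 139, 139, 139]
t=19: [300, 300, 300, 301, 300, 300, 300, 300, 300, 301, 301, 301]
t=20: [180, 180, 180, 181, 180, 180, 180, 180, 180, 181, 181, 181]
t=21: [179, 179, 179, 178, 179, 179, 179, 179, 179, 178, 178, 178]
t=22: [183, 183, 183, 184, 183, 183, 183, 183, 183, 184, 184, 184]
t=23: [170, 170, 170, 169, 170, 170, 170, 170, 170, 169, 169, 169]
t=24: [210, 210, 210, 211, 210, 210, 210, 210, 210, 211, 211, 211]
t=25: [89, 89, 89, 88, 89, 89, 89, 89, 89, 88, 88, 88]
t=26: [266, 266, 266, 265, 266, 266, 266, 266, 266, 265, 265, 265]
t=27: [77, 77, 77, 76, 77, 77, 77, 77, 77, 76, 76, 76]
t=28: [230, 230, 230, 229, 230, 230, 230, 230, 230, 229, 229, 229]
t=29: [30, 30, 30, 31, 30, 30, 30, 30, 30, 31, 31, 31]
t=30: [90, 90, 90, 91, 90, 90, 90, 90, 90, 91, 91, 91]
t=31: [270, 270, 270, 271, 270, 270, 270, 270, 270, 271, 271, 271]
t=32: [90, 90, 90, 91, 90, 90, 90, 90, 90, 91, 91, 91]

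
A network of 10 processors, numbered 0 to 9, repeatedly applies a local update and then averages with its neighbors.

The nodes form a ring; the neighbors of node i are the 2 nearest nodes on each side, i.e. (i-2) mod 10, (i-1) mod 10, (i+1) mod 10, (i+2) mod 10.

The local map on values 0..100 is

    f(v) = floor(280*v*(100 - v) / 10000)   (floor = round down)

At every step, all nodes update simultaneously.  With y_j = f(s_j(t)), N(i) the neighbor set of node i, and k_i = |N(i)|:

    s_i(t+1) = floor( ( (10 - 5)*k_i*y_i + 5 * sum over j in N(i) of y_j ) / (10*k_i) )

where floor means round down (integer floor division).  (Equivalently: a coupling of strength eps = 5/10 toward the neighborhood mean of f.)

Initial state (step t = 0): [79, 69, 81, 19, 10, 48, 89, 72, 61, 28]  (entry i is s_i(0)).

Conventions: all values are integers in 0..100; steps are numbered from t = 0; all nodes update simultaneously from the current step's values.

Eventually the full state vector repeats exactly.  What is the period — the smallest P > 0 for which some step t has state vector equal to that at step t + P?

Simulating step by step:
t=0: [79, 69, 81, 19, 10, 48, 89, 72, 61, 28]
t=1: [51, 53, 43, 46, 35, 53, 40, 55, 56, 56]
t=2: [68, 68, 67, 68, 65, 68, 67, 68, 68, 68]
t=3: [60, 60, 60, 60, 61, 60, 60, 60, 60, 60]
t=4: [67, 67, 66, 66, 66, 66, 66, 67, 67, 67]
t=5: [61, 61, 61, 61, 62, 61, 61, 61, 61, 61]
t=6: [66, 66, 65, 65, 65, 65, 65, 66, 66, 66]
t=7: [62, 62, 62, 62, 63, 62, 62, 62, 62, 62]
t=8: [65, 65, 65, 65, 65, 65, 65, 65, 65, 65]
t=9: [63, 63, 63, 63, 63, 63, 63, 63, 63, 63]
t=10: [65, 65, 65, 65, 65, 65, 65, 65, 65, 65]

Answer: 2
Key observation: The state at step 8, [65, 65, 65, 65, 65, 65, 65, 65, 65, 65], reappears at step 10 — and no state repeats earlier — so the cycle the system enters has period 2.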